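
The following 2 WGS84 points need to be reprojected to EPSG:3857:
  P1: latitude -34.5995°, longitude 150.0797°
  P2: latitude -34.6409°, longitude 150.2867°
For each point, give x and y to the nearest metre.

P1: x 16706796 m, y -4109587 m; P2: x 16729839 m, y -4115187 m

Web Mercator: x = R·λ, y = R·ln tan(π/4+φ/2), R = 6378137 m.
P1 (-34.5995°, 150.0797°) → (16706795.782, -4109587.115) m.
P2 (-34.6409°, 150.2867°) → (16729838.917, -4115187.339) m.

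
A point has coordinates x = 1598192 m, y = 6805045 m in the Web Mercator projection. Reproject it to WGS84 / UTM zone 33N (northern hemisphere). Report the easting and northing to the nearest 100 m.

Web Mercator inverse (R = 6378137 m) → φ = 52.02719968°, λ = 14.35680301°.
UTM 33N forward: E = 455871.167 m, N = 5764258.706 m.

E 455900 m, N 5764300 m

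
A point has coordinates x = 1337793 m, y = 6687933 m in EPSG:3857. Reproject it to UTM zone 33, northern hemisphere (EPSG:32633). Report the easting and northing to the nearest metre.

E 292439 m, N 5695772 m

Web Mercator inverse (R = 6378137 m) → φ = 51.37520256°, λ = 12.01759899°.
UTM 33N forward: E = 292439.109 m, N = 5695772.236 m.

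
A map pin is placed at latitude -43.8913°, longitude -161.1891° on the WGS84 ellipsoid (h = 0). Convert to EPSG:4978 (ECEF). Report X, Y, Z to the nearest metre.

WGS84: a = 6378137 m, e² = 0.006694380; N(φ) = a/√(1−e²sin²φ) = 6388423.241 m.
X = (N+h)·cosφ·cosλ = -4357956.478 m; Y = (N+h)·cosφ·sinλ = -1484494.602 m; Z = (N(1−e²)+h)·sinφ = -4399395.627 m.

X -4357956 m, Y -1484495 m, Z -4399396 m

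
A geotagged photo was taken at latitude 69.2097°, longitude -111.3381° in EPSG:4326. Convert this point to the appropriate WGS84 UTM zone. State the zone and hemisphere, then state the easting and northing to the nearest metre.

Zone 12N: E 486607 m, N 7677782 m

Longitude -111.3381° lies in the 6° band [-114°, -108°), giving zone 12; latitude is north of the equator, so 12N.
Zone 12 central meridian λ₀ = 6×12 − 183 = -111°; Δλ = -0.3381°.
Transverse Mercator on WGS84 with k₀ = 0.9996 gives E = 486606.916 m, N = 7677781.866 m.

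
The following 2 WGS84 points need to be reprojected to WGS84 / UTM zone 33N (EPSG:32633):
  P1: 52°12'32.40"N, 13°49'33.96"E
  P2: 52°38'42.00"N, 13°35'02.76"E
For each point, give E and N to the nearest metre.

P1: E 419788 m, N 5784934 m; P2: E 404203 m, N 5833722 m

UTM zone 33N: λ₀ = 15°, k₀ = 0.9996.
P1 (52.2090°, 13.8261°) → (419788.360, 5784933.595) m.
P2 (52.6450°, 13.5841°) → (404203.446, 5833721.863) m.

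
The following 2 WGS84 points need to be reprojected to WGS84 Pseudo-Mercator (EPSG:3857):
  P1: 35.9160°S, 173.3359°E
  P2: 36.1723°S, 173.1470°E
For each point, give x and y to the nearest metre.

P1: x 19295664 m, y -4289069 m; P2: x 19274636 m, y -4324356 m

Web Mercator: x = R·λ, y = R·ln tan(π/4+φ/2), R = 6378137 m.
P1 (-35.9160°, 173.3359°) → (19295664.124, -4289069.249) m.
P2 (-36.1723°, 173.1470°) → (19274635.872, -4324355.560) m.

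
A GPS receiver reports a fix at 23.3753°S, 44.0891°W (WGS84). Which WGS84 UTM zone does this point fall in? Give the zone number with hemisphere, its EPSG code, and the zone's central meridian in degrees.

UTM zone = ⌊(λ + 180)/6⌋ + 1; -44.0891° ∈ [-48°, -42°) → zone 23.
Hemisphere: S (φ < 0).
Central meridian λ₀ = 6×23 − 183 = -45°.
EPSG code: 32723.

Zone 23S (EPSG:32723), central meridian -45°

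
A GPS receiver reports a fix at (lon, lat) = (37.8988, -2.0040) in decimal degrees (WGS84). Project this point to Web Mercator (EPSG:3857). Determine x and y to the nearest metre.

x 4218875 m, y -223130 m

Web Mercator is spherical with R = a = 6378137 m.
x = R·λ = 6378137 × 0.661458843 = 4218875.118 m.
y = R·ln tan(π/4 + φ/2) = 6378137 × -0.034983532 = -223129.758 m.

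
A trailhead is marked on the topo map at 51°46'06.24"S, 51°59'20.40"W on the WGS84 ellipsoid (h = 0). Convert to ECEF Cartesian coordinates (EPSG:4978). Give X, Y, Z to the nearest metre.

X 2435684 m, Y -3116300 m, Z -4986897 m

WGS84: a = 6378137 m, e² = 0.006694380; N(φ) = a/√(1−e²sin²φ) = 6391350.929 m.
X = (N+h)·cosφ·cosλ = 2435683.903 m; Y = (N+h)·cosφ·sinλ = -3116299.840 m; Z = (N(1−e²)+h)·sinφ = -4986897.362 m.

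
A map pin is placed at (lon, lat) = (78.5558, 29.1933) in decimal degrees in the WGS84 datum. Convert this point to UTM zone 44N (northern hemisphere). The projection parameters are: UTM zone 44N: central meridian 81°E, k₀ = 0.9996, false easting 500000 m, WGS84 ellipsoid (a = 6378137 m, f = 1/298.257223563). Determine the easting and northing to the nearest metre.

Zone 44 central meridian λ₀ = 6×44 − 183 = 81°; Δλ = -2.4442°.
Transverse Mercator on WGS84 with k₀ = 0.9996 gives E = 262341.297 m, N = 3231875.397 m.

E 262341 m, N 3231875 m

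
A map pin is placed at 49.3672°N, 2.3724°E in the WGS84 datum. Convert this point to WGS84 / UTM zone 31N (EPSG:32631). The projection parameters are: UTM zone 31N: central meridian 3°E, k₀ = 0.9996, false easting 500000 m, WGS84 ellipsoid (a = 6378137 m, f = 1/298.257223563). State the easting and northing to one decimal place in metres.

Zone 31 central meridian λ₀ = 6×31 − 183 = 3°; Δλ = -0.6276°.
Transverse Mercator on WGS84 with k₀ = 0.9996 gives E = 454434.289 m, N = 5468466.359 m.

E 454434.3 m, N 5468466.4 m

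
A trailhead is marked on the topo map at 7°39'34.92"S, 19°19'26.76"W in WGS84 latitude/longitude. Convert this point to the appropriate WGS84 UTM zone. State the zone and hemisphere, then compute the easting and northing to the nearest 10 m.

Longitude -19.3241° lies in the 6° band [-24°, -18°), giving zone 27; latitude is south of the equator, so 27S.
Zone 27 central meridian λ₀ = 6×27 − 183 = -21°; Δλ = +1.6759°.
Transverse Mercator on WGS84 with k₀ = 0.9996 gives E = 684858.323 m, N = 9152962.104 m.

Zone 27S: E 684860 m, N 9152960 m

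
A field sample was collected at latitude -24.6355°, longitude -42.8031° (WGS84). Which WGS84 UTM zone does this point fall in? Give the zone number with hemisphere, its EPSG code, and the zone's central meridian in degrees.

Zone 23S (EPSG:32723), central meridian -45°

UTM zone = ⌊(λ + 180)/6⌋ + 1; -42.8031° ∈ [-48°, -42°) → zone 23.
Hemisphere: S (φ < 0).
Central meridian λ₀ = 6×23 − 183 = -45°.
EPSG code: 32723.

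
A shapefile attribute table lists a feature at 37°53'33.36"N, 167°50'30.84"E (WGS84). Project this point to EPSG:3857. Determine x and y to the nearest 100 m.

Web Mercator is spherical with R = a = 6378137 m.
x = R·λ = 6378137 × 2.929393778 = 18684074.842 m.
y = R·ln tan(π/4 + φ/2) = 6378137 × 0.715610982 = 4564264.885 m.

x 18684100 m, y 4564300 m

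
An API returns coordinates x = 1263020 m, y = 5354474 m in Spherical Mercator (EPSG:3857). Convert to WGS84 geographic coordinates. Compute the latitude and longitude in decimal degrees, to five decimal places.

lat 43.27860°, lon 11.34590°

R = 6378137 m. λ = x/R = 11.34590170°.
φ = 2·arctan(exp(y/R)) − 90° = 2·arctan(2.31522) − 90° = 43.27859864°.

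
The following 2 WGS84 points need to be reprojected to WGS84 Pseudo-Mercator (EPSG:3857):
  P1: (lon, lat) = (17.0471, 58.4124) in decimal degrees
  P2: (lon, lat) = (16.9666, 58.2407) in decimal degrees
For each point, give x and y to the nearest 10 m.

Web Mercator: x = R·λ, y = R·ln tan(π/4+φ/2), R = 6378137 m.
P1 (58.4124°, 17.0471°) → (1897674.492, 8054453.472) m.
P2 (58.2407°, 16.9666°) → (1888713.272, 8018051.975) m.

P1: x 1897670 m, y 8054450 m; P2: x 1888710 m, y 8018050 m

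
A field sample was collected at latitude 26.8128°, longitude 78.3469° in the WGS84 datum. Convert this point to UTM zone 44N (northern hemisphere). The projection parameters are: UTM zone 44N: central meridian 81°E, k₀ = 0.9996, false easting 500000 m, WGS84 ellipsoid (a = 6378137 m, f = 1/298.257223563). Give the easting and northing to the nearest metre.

E 236281 m, N 2968457 m

Zone 44 central meridian λ₀ = 6×44 − 183 = 81°; Δλ = -2.6531°.
Transverse Mercator on WGS84 with k₀ = 0.9996 gives E = 236281.426 m, N = 2968456.867 m.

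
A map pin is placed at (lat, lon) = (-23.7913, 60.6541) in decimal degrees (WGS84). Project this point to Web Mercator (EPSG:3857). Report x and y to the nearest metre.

Web Mercator is spherical with R = a = 6378137 m.
x = R·λ = 6378137 × 1.058613750 = 6751983.527 m.
y = R·ln tan(π/4 + φ/2) = 6378137 × -0.427710733 = -2727997.649 m.

x 6751984 m, y -2727998 m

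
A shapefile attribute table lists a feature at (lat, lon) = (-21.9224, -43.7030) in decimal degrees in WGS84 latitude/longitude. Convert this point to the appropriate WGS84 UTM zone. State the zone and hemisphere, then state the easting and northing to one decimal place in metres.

Zone 23S: E 633958.5 m, N 7575196.1 m

Longitude -43.7030° lies in the 6° band [-48°, -42°), giving zone 23; latitude is south of the equator, so 23S.
Zone 23 central meridian λ₀ = 6×23 − 183 = -45°; Δλ = +1.2970°.
Transverse Mercator on WGS84 with k₀ = 0.9996 gives E = 633958.457 m, N = 7575196.092 m.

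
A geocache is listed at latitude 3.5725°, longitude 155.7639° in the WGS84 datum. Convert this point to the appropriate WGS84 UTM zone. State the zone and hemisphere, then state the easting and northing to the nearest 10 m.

Longitude 155.7639° lies in the 6° band [150°, 156°), giving zone 56; latitude is north of the equator, so 56N.
Zone 56 central meridian λ₀ = 6×56 − 183 = 153°; Δλ = +2.7639°.
Transverse Mercator on WGS84 with k₀ = 0.9996 gives E = 807078.198 m, N = 395335.513 m.

Zone 56N: E 807080 m, N 395340 m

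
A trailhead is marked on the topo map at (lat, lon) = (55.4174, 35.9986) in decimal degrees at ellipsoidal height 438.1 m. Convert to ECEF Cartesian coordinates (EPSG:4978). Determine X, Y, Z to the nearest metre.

WGS84: a = 6378137 m, e² = 0.006694380; N(φ) = a/√(1−e²sin²φ) = 6392657.474 m.
X = (N+h)·cosφ·cosλ = 2935716.748 m; Y = (N+h)·cosφ·sinλ = 2132813.471 m; Z = (N(1−e²)+h)·sinφ = 5228258.303 m.

X 2935717 m, Y 2132813 m, Z 5228258 m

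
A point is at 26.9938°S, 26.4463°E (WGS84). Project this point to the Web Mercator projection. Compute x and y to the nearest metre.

x 2943989 m, y -3122697 m

Web Mercator is spherical with R = a = 6378137 m.
x = R·λ = 6378137 × 0.461575010 = 2943988.649 m.
y = R·ln tan(π/4 + φ/2) = 6378137 × -0.489593930 = -3122697.162 m.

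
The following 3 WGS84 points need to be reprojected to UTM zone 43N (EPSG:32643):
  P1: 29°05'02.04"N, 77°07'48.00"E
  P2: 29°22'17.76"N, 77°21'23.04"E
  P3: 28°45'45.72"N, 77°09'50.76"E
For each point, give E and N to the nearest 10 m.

P1: E 707320 m, N 3219150 m; P2: E 728720 m, N 3251460 m; P3: E 711290 m, N 3183620 m

UTM zone 43N: λ₀ = 75°, k₀ = 0.9996.
P1 (29.0839°, 77.1300°) → (707319.473, 3219154.824) m.
P2 (29.3716°, 77.3564°) → (728721.202, 3251464.519) m.
P3 (28.7627°, 77.1641°) → (711289.982, 3183615.915) m.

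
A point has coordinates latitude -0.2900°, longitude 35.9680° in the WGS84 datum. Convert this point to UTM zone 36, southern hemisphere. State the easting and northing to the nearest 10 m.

Zone 36 central meridian λ₀ = 6×36 − 183 = 33°; Δλ = +2.9680°.
Transverse Mercator on WGS84 with k₀ = 0.9996 gives E = 830408.679 m, N = 9967902.940 m.

E 830410 m, N 9967900 m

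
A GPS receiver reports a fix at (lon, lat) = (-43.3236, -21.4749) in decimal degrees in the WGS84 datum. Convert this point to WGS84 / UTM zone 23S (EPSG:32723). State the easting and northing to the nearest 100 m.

Zone 23 central meridian λ₀ = 6×23 − 183 = -45°; Δλ = +1.6764°.
Transverse Mercator on WGS84 with k₀ = 0.9996 gives E = 673687.471 m, N = 7624362.000 m.

E 673700 m, N 7624400 m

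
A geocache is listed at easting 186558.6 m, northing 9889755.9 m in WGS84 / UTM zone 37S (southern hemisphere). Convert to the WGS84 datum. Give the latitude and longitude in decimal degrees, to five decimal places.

lat -0.99620°, lon 36.18390°

Zone 37S: λ₀ = 39°, k₀ = 0.9996, false easting 500000 m, false northing 10000000 m.
Meridian distance M = (N − FN)/k₀ = -110288.2 m.
Inverse transverse Mercator on WGS84 gives φ = -0.99619956°, λ = 36.18389977°.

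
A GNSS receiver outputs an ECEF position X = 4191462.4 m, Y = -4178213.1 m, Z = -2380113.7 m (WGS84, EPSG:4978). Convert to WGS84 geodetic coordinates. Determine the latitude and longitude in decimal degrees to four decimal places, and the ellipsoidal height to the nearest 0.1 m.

lat -22.0417°, lon -44.9093°, h 3784.3 m

λ = atan2(Y, X) = -44.90930015°; p = √(X²+Y²) = 5918261.7 m.
Bowring's method on WGS84 (a = 6378137 m, b = 6356752.314 m) gives φ = -22.04170031°, h = 3784.266 m.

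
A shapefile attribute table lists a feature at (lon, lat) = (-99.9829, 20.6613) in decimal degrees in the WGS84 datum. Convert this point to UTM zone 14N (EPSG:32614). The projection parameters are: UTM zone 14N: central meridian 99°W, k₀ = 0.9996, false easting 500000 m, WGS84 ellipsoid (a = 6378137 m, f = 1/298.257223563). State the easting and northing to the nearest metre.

E 397616 m, N 2284973 m

Zone 14 central meridian λ₀ = 6×14 − 183 = -99°; Δλ = -0.9829°.
Transverse Mercator on WGS84 with k₀ = 0.9996 gives E = 397615.905 m, N = 2284973.408 m.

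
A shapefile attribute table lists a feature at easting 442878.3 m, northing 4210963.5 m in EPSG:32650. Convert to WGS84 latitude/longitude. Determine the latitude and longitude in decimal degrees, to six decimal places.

lat 38.044600°, lon 116.349000°

Zone 50N: λ₀ = 117°, k₀ = 0.9996, false easting 500000 m.
Meridian distance M = (N − FN)/k₀ = 4212648.6 m.
Inverse transverse Mercator on WGS84 gives φ = 38.04460005°, λ = 116.34900030°.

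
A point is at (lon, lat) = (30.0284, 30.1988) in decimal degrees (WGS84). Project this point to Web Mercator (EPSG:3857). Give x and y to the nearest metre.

Web Mercator is spherical with R = a = 6378137 m.
x = R·λ = 6378137 × 0.524094449 = 3342746.197 m.
y = R·ln tan(π/4 + φ/2) = 6378137 × 0.553316652 = 3529129.411 m.

x 3342746 m, y 3529129 m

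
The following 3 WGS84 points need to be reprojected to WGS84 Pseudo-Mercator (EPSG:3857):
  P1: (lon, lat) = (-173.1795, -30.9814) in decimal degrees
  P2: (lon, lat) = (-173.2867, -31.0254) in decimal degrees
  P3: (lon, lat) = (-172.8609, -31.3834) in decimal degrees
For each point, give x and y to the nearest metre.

Web Mercator: x = R·λ, y = R·ln tan(π/4+φ/2), R = 6378137 m.
P1 (-30.9814°, -173.1795°) → (-19278253.756, -3630333.815) m.
P2 (-31.0254°, -173.2867°) → (-19290187.205, -3636048.256) m.
P3 (-31.3834°, -172.8609°) → (-19242787.366, -3682641.674) m.

P1: x -19278254 m, y -3630334 m; P2: x -19290187 m, y -3636048 m; P3: x -19242787 m, y -3682642 m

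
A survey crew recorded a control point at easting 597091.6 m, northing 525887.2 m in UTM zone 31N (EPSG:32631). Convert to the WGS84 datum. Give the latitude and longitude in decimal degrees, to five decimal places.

Zone 31N: λ₀ = 3°, k₀ = 0.9996, false easting 500000 m.
Meridian distance M = (N − FN)/k₀ = 526097.6 m.
Inverse transverse Mercator on WGS84 gives φ = 4.75720022°, λ = 3.87549992°.

lat 4.75720°, lon 3.87550°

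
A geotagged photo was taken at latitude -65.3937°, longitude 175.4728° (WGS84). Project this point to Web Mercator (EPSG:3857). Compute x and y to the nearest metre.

x 19533543 m, y -9712846 m

Web Mercator is spherical with R = a = 6378137 m.
x = R·λ = 6378137 × 3.062578108 = 19533542.744 m.
y = R·ln tan(π/4 + φ/2) = 6378137 × -1.522834377 = -9712846.288 m.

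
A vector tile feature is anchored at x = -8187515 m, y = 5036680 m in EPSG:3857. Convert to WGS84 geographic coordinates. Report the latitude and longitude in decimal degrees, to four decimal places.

R = 6378137 m. λ = x/R = -73.54969863°.
φ = 2·arctan(exp(y/R)) − 90° = 2·arctan(2.20269) − 90° = 41.16479933°.

lat 41.1648°, lon -73.5497°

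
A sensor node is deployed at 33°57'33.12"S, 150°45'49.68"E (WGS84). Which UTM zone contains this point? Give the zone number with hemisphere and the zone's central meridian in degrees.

Zone 56S, central meridian 153°

UTM zone = ⌊(λ + 180)/6⌋ + 1; 150.7638° ∈ [150°, 156°) → zone 56.
Hemisphere: S (φ < 0).
Central meridian λ₀ = 6×56 − 183 = 153°.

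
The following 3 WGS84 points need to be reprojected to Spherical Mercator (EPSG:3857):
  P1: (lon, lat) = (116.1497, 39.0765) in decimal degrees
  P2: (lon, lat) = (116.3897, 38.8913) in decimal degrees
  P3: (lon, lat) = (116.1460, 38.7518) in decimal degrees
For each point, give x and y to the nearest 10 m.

P1: x 12929730 m, y 4732640 m; P2: x 12956440 m, y 4706110 m; P3: x 12929310 m, y 4686180 m

Web Mercator: x = R·λ, y = R·ln tan(π/4+φ/2), R = 6378137 m.
P1 (39.0765°, 116.1497°) → (12929725.460, 4732635.473) m.
P2 (38.8913°, 116.3897°) → (12956442.138, 4706113.169) m.
P3 (38.7518°, 116.1460°) → (12929313.578, 4686181.154) m.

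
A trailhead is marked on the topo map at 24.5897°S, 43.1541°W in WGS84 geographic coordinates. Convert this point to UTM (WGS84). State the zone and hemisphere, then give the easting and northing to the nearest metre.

Longitude -43.1541° lies in the 6° band [-48°, -42°), giving zone 23; latitude is south of the equator, so 23S.
Zone 23 central meridian λ₀ = 6×23 − 183 = -45°; Δλ = +1.8459°.
Transverse Mercator on WGS84 with k₀ = 0.9996 gives E = 686904.325 m, N = 7279229.823 m.

Zone 23S: E 686904 m, N 7279230 m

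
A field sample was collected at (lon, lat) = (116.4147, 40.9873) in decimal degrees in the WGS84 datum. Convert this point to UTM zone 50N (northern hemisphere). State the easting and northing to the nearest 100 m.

Zone 50 central meridian λ₀ = 6×50 − 183 = 117°; Δλ = -0.5853°.
Transverse Mercator on WGS84 with k₀ = 0.9996 gives E = 450765.805 m, N = 4537512.186 m.

E 450800 m, N 4537500 m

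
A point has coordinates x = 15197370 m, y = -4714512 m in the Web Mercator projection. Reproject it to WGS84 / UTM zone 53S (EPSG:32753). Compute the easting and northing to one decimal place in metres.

Web Mercator inverse (R = 6378137 m) → φ = -38.94999979°, λ = 136.52029749°.
UTM 53S forward: E = 631741.106 m, N = 5687673.072 m.

E 631741.1 m, N 5687673.1 m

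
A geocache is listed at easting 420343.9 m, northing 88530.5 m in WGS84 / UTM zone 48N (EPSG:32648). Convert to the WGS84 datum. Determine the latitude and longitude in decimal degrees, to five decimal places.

lat 0.80090°, lon 104.28410°

Zone 48N: λ₀ = 105°, k₀ = 0.9996, false easting 500000 m.
Meridian distance M = (N − FN)/k₀ = 88565.9 m.
Inverse transverse Mercator on WGS84 gives φ = 0.80089975°, λ = 104.28410001°.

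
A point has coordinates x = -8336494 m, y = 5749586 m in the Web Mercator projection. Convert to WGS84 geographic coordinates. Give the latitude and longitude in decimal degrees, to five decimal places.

lat 45.80770°, lon -74.88800°

R = 6378137 m. λ = x/R = -74.88799976°.
φ = 2·arctan(exp(y/R)) − 90° = 2·arctan(2.46318) − 90° = 45.80769762°.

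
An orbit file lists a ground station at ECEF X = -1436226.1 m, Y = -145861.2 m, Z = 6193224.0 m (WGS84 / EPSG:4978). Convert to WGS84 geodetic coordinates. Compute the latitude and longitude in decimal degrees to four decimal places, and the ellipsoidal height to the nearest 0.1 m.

lat 76.9637°, lon -174.2010°, h 1399.6 m

λ = atan2(Y, X) = -174.20100007°; p = √(X²+Y²) = 1443613.8 m.
Bowring's method on WGS84 (a = 6378137 m, b = 6356752.314 m) gives φ = 76.96370054°, h = 1399.637 m.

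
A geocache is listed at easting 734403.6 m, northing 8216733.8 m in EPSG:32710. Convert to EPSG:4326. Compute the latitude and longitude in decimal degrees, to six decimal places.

lat -16.118300°, lon -120.808300°

Zone 10S: λ₀ = -123°, k₀ = 0.9996, false easting 500000 m, false northing 10000000 m.
Meridian distance M = (N − FN)/k₀ = -1783979.8 m.
Inverse transverse Mercator on WGS84 gives φ = -16.11829983°, λ = -120.80830039°.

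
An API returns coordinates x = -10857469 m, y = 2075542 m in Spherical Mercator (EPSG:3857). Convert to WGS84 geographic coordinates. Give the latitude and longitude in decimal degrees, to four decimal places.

R = 6378137 m. λ = x/R = -97.53430350°.
φ = 2·arctan(exp(y/R)) − 90° = 2·arctan(1.38461) − 90° = 18.32429625°.

lat 18.3243°, lon -97.5343°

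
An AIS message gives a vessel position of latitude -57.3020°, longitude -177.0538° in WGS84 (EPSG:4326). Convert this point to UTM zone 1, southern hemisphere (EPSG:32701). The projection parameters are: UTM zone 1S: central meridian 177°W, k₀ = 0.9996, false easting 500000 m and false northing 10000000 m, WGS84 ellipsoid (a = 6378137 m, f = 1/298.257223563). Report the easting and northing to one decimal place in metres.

Zone 1 central meridian λ₀ = 6×1 − 183 = -177°; Δλ = -0.0538°.
Transverse Mercator on WGS84 with k₀ = 0.9996 gives E = 496758.284 m, N = 3648994.753 m.

E 496758.3 m, N 3648994.8 m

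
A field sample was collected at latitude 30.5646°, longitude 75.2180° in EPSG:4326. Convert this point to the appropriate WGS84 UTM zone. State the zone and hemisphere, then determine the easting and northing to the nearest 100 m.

Longitude 75.2180° lies in the 6° band [72°, 78°), giving zone 43; latitude is north of the equator, so 43N.
Zone 43 central meridian λ₀ = 6×43 − 183 = 75°; Δλ = +0.2180°.
Transverse Mercator on WGS84 with k₀ = 0.9996 gives E = 520905.582 m, N = 3381370.526 m.

Zone 43N: E 520900 m, N 3381400 m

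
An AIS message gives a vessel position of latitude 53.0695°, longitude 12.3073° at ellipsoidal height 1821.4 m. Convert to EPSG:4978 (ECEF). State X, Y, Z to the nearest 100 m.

X 3753300 m, Y 818900 m, Z 5076700 m

WGS84: a = 6378137 m, e² = 0.006694380; N(φ) = a/√(1−e²sin²φ) = 6391822.492 m.
X = (N+h)·cosφ·cosλ = 3753308.399 m; Y = (N+h)·cosφ·sinλ = 818854.527 m; Z = (N(1−e²)+h)·sinφ = 5076650.422 m.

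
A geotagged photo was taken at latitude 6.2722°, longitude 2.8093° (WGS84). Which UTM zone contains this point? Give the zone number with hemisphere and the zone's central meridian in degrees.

UTM zone = ⌊(λ + 180)/6⌋ + 1; 2.8093° ∈ [0°, 6°) → zone 31.
Hemisphere: N (φ ≥ 0).
Central meridian λ₀ = 6×31 − 183 = 3°.

Zone 31N, central meridian 3°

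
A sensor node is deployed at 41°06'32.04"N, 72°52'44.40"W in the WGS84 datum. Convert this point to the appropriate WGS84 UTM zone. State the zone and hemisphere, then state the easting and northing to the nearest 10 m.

Zone 18N: E 678090 m, N 4553010 m

Longitude -72.8790° lies in the 6° band [-78°, -72°), giving zone 18; latitude is north of the equator, so 18N.
Zone 18 central meridian λ₀ = 6×18 − 183 = -75°; Δλ = +2.1210°.
Transverse Mercator on WGS84 with k₀ = 0.9996 gives E = 678091.017 m, N = 4553013.950 m.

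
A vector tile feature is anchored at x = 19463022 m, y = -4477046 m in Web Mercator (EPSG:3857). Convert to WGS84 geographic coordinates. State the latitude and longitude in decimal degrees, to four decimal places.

lat -37.2717°, lon 174.8393°

R = 6378137 m. λ = x/R = 174.83930138°.
φ = 2·arctan(exp(y/R)) − 90° = 2·arctan(0.49562) − 90° = -37.27169834°.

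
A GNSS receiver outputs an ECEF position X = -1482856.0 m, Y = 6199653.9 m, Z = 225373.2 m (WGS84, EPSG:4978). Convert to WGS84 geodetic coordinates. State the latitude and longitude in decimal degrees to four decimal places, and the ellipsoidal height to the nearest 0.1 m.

λ = atan2(Y, X) = 103.45150043°; p = √(X²+Y²) = 6374525.1 m.
Bowring's method on WGS84 (a = 6378137 m, b = 6356752.314 m) gives φ = 2.03849988°, h = 397.767 m.

lat 2.0385°, lon 103.4515°, h 397.8 m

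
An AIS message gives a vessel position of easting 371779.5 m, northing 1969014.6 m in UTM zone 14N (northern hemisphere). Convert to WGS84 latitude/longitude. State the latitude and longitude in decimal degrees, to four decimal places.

Zone 14N: λ₀ = -99°, k₀ = 0.9996, false easting 500000 m.
Meridian distance M = (N − FN)/k₀ = 1969802.5 m.
Inverse transverse Mercator on WGS84 gives φ = 17.80489980°, λ = -100.20980001°.

lat 17.8049°, lon -100.2098°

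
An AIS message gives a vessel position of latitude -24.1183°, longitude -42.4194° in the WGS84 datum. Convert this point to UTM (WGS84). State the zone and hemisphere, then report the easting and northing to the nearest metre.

Zone 23S: E 762295 m, N 7330261 m

Longitude -42.4194° lies in the 6° band [-48°, -42°), giving zone 23; latitude is south of the equator, so 23S.
Zone 23 central meridian λ₀ = 6×23 − 183 = -45°; Δλ = +2.5806°.
Transverse Mercator on WGS84 with k₀ = 0.9996 gives E = 762294.580 m, N = 7330261.125 m.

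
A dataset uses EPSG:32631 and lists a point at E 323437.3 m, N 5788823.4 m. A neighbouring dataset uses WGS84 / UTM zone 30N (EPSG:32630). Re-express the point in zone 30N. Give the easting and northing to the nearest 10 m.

UTM 31N → geographic: φ = 52.22149970°, λ = 0.41510033°.
UTM 30N (λ₀ = -3°) forward: E = 733255.208 m, N = 5791171.772 m.

E 733260 m, N 5791170 m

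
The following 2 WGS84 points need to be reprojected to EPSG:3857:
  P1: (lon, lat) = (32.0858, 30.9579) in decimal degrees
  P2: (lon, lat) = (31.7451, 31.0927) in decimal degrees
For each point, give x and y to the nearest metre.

Web Mercator: x = R·λ, y = R·ln tan(π/4+φ/2), R = 6378137 m.
P1 (30.9579°, 32.0858°) → (3571774.918, 3627282.863) m.
P2 (31.0927°, 31.7451°) → (3533848.367, 3644793.864) m.

P1: x 3571775 m, y 3627283 m; P2: x 3533848 m, y 3644794 m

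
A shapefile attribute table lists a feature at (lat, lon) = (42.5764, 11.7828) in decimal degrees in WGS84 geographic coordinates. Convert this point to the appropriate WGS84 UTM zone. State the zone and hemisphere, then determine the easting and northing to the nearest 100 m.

Longitude 11.7828° lies in the 6° band [6°, 12°), giving zone 32; latitude is north of the equator, so 32N.
Zone 32 central meridian λ₀ = 6×32 − 183 = 9°; Δλ = +2.7828°.
Transverse Mercator on WGS84 with k₀ = 0.9996 gives E = 728381.081 m, N = 4717530.387 m.

Zone 32N: E 728400 m, N 4717500 m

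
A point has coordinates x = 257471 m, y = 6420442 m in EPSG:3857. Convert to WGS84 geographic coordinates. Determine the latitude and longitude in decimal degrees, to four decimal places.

lat 49.8506°, lon 2.3129°

R = 6378137 m. λ = x/R = 2.31290135°.
φ = 2·arctan(exp(y/R)) − 90° = 2·arctan(2.73637) − 90° = 49.85059721°.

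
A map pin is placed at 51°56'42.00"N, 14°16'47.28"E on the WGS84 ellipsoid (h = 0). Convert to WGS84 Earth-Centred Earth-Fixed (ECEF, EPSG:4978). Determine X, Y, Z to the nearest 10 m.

X 3818050 m, Y 971780 m, Z 4999030 m

WGS84: a = 6378137 m, e² = 0.006694380; N(φ) = a/√(1−e²sin²φ) = 6391415.254 m.
X = (N+h)·cosφ·cosλ = 3818052.638 m; Y = (N+h)·cosφ·sinλ = 971776.005 m; Z = (N(1−e²)+h)·sinφ = 4999033.383 m.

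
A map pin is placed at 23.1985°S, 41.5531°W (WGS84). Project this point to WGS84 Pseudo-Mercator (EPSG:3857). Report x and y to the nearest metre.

x -4625670 m, y -2656042 m

Web Mercator is spherical with R = a = 6378137 m.
x = R·λ = 6378137 × -0.725238409 = -4625669.933 m.
y = R·ln tan(π/4 + φ/2) = 6378137 × -0.416429056 = -2656041.571 m.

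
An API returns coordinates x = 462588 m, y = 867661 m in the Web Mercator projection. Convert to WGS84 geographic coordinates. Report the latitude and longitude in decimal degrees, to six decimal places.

lat 7.770402°, lon 4.155499°

R = 6378137 m. λ = x/R = 4.15549871°.
φ = 2·arctan(exp(y/R)) − 90° = 2·arctan(1.14572) − 90° = 7.77040169°.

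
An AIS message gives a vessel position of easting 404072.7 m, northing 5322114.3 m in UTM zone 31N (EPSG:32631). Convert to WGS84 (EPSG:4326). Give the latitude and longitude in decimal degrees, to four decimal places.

lat 48.0451°, lon 1.7129°

Zone 31N: λ₀ = 3°, k₀ = 0.9996, false easting 500000 m.
Meridian distance M = (N − FN)/k₀ = 5324244.0 m.
Inverse transverse Mercator on WGS84 gives φ = 48.04510033°, λ = 1.71290019°.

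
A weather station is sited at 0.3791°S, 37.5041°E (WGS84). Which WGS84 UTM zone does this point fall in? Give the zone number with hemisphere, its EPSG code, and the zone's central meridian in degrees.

Zone 37S (EPSG:32737), central meridian 39°

UTM zone = ⌊(λ + 180)/6⌋ + 1; 37.5041° ∈ [36°, 42°) → zone 37.
Hemisphere: S (φ < 0).
Central meridian λ₀ = 6×37 − 183 = 39°.
EPSG code: 32737.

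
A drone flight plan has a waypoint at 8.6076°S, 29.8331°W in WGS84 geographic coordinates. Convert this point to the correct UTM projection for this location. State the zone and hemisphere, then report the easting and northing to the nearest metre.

Zone 26S: E 188152 m, N 9047375 m

Longitude -29.8331° lies in the 6° band [-30°, -24°), giving zone 26; latitude is south of the equator, so 26S.
Zone 26 central meridian λ₀ = 6×26 − 183 = -27°; Δλ = -2.8331°.
Transverse Mercator on WGS84 with k₀ = 0.9996 gives E = 188152.146 m, N = 9047375.390 m.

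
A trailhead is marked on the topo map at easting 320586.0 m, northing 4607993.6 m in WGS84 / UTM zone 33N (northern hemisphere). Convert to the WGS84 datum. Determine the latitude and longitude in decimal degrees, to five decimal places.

lat 41.60350°, lon 12.84700°

Zone 33N: λ₀ = 15°, k₀ = 0.9996, false easting 500000 m.
Meridian distance M = (N − FN)/k₀ = 4609837.5 m.
Inverse transverse Mercator on WGS84 gives φ = 41.60350033°, λ = 12.84700023°.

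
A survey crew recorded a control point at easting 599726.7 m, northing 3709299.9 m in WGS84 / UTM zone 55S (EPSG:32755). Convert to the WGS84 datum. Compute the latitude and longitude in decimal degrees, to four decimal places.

Zone 55S: λ₀ = 147°, k₀ = 0.9996, false easting 500000 m, false northing 10000000 m.
Meridian distance M = (N − FN)/k₀ = -6293217.4 m.
Inverse transverse Mercator on WGS84 gives φ = -56.74959957°, λ = 148.63080035°.

lat -56.7496°, lon 148.6308°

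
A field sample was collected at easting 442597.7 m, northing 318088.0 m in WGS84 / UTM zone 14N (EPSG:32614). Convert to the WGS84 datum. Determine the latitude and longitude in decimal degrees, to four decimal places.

lat 2.8777°, lon -99.5165°

Zone 14N: λ₀ = -99°, k₀ = 0.9996, false easting 500000 m.
Meridian distance M = (N − FN)/k₀ = 318215.3 m.
Inverse transverse Mercator on WGS84 gives φ = 2.87770011°, λ = -99.51649995°.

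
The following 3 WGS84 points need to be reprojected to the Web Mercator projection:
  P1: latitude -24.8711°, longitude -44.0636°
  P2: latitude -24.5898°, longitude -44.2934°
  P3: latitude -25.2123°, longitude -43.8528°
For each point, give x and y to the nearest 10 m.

Web Mercator: x = R·λ, y = R·ln tan(π/4+φ/2), R = 6378137 m.
P1 (-24.8711°, -44.0636°) → (-4905137.515, -2859920.449) m.
P2 (-24.5898°, -44.2934°) → (-4930718.734, -2825444.284) m.
P3 (-25.2123°, -43.8528°) → (-4881671.366, -2901843.509) m.

P1: x -4905140 m, y -2859920 m; P2: x -4930720 m, y -2825440 m; P3: x -4881670 m, y -2901840 m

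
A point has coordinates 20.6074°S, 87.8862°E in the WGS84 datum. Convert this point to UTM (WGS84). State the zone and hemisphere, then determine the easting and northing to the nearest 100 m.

Longitude 87.8862° lies in the 6° band [84°, 90°), giving zone 45; latitude is south of the equator, so 45S.
Zone 45 central meridian λ₀ = 6×45 − 183 = 87°; Δλ = +0.8862°.
Transverse Mercator on WGS84 with k₀ = 0.9996 gives E = 592343.186 m, N = 7721050.119 m.

Zone 45S: E 592300 m, N 7721100 m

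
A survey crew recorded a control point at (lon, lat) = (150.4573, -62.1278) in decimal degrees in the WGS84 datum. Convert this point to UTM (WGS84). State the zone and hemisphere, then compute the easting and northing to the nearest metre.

Longitude 150.4573° lies in the 6° band [150°, 156°), giving zone 56; latitude is south of the equator, so 56S.
Zone 56 central meridian λ₀ = 6×56 − 183 = 153°; Δλ = -2.5427°.
Transverse Mercator on WGS84 with k₀ = 0.9996 gives E = 367402.973 m, N = 3108981.150 m.

Zone 56S: E 367403 m, N 3108981 m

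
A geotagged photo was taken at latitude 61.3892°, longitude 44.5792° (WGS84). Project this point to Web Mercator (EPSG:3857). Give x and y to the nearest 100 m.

Web Mercator is spherical with R = a = 6378137 m.
x = R·λ = 6378137 × 0.778053818 = 4962533.844 m.
y = R·ln tan(π/4 + φ/2) = 6378137 × 1.366502803 = 8715742.087 m.

x 4962500 m, y 8715700 m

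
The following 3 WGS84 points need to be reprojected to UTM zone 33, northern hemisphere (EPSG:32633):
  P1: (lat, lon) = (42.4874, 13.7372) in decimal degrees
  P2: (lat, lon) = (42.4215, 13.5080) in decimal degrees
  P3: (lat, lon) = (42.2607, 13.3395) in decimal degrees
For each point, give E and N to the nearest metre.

P1: E 396219 m, N 4704667 m; P2: E 377254 m, N 4697655 m; P3: E 363042 m, N 4680057 m

UTM zone 33N: λ₀ = 15°, k₀ = 0.9996.
P1 (42.4874°, 13.7372°) → (396219.026, 4704666.526) m.
P2 (42.4215°, 13.5080°) → (377253.627, 4697654.838) m.
P3 (42.2607°, 13.3395°) → (363042.214, 4680056.958) m.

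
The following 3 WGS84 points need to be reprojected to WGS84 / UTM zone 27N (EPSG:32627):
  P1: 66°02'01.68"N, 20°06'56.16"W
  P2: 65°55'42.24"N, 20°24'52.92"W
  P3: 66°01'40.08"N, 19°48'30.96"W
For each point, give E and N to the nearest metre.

UTM zone 27N: λ₀ = -21°, k₀ = 0.9996.
P1 (66.0338°, -20.1156°) → (540085.681, 7323960.207) m.
P2 (65.9284°, -20.4147°) → (526638.906, 7312053.575) m.
P3 (66.0278°, -19.8086°) → (554012.081, 7323521.863) m.

P1: E 540086 m, N 7323960 m; P2: E 526639 m, N 7312054 m; P3: E 554012 m, N 7323522 m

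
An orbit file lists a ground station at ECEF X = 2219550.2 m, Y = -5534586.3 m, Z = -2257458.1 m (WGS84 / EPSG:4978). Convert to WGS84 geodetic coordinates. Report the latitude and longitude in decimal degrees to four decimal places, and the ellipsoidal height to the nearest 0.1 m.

lat -20.8631°, lon -68.1476°, h 617.4 m

λ = atan2(Y, X) = -68.14759962°; p = √(X²+Y²) = 5963057.0 m.
Bowring's method on WGS84 (a = 6378137 m, b = 6356752.314 m) gives φ = -20.86309996°, h = 617.392 m.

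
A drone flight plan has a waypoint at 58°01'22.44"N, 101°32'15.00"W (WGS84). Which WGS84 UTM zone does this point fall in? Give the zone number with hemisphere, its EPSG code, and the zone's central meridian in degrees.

Zone 14N (EPSG:32614), central meridian -99°

UTM zone = ⌊(λ + 180)/6⌋ + 1; -101.5375° ∈ [-102°, -96°) → zone 14.
Hemisphere: N (φ ≥ 0).
Central meridian λ₀ = 6×14 − 183 = -99°.
EPSG code: 32614.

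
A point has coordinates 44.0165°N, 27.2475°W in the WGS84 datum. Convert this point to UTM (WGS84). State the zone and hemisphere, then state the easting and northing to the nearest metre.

Longitude -27.2475° lies in the 6° band [-30°, -24°), giving zone 26; latitude is north of the equator, so 26N.
Zone 26 central meridian λ₀ = 6×26 − 183 = -27°; Δλ = -0.2475°.
Transverse Mercator on WGS84 with k₀ = 0.9996 gives E = 480162.405 m, N = 4873735.234 m.

Zone 26N: E 480162 m, N 4873735 m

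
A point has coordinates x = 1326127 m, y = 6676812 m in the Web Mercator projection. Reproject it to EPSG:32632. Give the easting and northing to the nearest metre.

E 702994 m, N 5688640 m

Web Mercator inverse (R = 6378137 m) → φ = 51.31279969°, λ = 11.91280153°.
UTM 32N forward: E = 702993.701 m, N = 5688639.543 m.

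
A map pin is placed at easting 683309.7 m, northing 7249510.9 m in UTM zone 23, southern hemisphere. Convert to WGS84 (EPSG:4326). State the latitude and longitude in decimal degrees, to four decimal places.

lat -24.8584°, lon -43.1857°

Zone 23S: λ₀ = -45°, k₀ = 0.9996, false easting 500000 m, false northing 10000000 m.
Meridian distance M = (N − FN)/k₀ = -2751589.7 m.
Inverse transverse Mercator on WGS84 gives φ = -24.85840034°, λ = -43.18570000°.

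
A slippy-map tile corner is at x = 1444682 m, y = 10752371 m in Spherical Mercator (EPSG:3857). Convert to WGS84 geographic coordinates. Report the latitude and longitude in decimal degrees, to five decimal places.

R = 6378137 m. λ = x/R = 12.97779921°.
φ = 2·arctan(exp(y/R)) − 90° = 2·arctan(5.39686) − 90° = 69.00510024°.

lat 69.00510°, lon 12.97780°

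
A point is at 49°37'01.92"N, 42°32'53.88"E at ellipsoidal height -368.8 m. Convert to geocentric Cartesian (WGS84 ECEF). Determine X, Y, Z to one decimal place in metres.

WGS84: a = 6378137 m, e² = 0.006694380; N(φ) = a/√(1−e²sin²φ) = 6390560.588 m.
X = (N+h)·cosφ·cosλ = 3050079.357 m; Y = (N+h)·cosφ·sinλ = 2799616.595 m; Z = (N(1−e²)+h)·sinφ = 4835031.346 m.

X 3050079.4 m, Y 2799616.6 m, Z 4835031.3 m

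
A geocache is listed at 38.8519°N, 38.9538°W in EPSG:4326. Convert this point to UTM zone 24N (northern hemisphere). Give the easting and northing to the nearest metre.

E 504009 m, N 4300343 m

Zone 24 central meridian λ₀ = 6×24 − 183 = -39°; Δλ = +0.0462°.
Transverse Mercator on WGS84 with k₀ = 0.9996 gives E = 504008.865 m, N = 4300342.990 m.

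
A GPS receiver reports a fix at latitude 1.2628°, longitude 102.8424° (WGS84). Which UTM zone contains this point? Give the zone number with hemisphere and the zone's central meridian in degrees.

UTM zone = ⌊(λ + 180)/6⌋ + 1; 102.8424° ∈ [102°, 108°) → zone 48.
Hemisphere: N (φ ≥ 0).
Central meridian λ₀ = 6×48 − 183 = 105°.

Zone 48N, central meridian 105°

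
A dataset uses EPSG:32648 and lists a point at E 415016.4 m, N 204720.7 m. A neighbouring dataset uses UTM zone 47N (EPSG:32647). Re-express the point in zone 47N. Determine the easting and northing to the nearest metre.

E 1083138 m, N 205565 m

UTM 48N → geographic: φ = 1.85200022°, λ = 104.23590012°.
UTM 47N (λ₀ = 99°) forward: E = 1083138.259 m, N = 205565.315 m.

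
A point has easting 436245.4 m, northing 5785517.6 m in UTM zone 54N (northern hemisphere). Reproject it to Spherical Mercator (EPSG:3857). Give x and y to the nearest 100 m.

Unproject from UTM 54N (λ₀ = 141°) → φ = 52.21639968°, λ = 140.06680023°.
Web Mercator (R = 6378137 m): x = 15592164.879 m, y = 6839348.268 m.

x 15592200 m, y 6839300 m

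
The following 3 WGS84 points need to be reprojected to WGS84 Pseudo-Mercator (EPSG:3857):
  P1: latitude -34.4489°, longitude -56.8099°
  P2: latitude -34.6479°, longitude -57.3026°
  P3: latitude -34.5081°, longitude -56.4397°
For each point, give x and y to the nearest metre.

Web Mercator: x = R·λ, y = R·ln tan(π/4+φ/2), R = 6378137 m.
P1 (-34.4489°, -56.8099°) → (-6324049.140, -4089238.782) m.
P2 (-34.6479°, -57.3026°) → (-6378896.253, -4116134.513) m.
P3 (-34.5081°, -56.4397°) → (-6282838.665, -4097233.207) m.

P1: x -6324049 m, y -4089239 m; P2: x -6378896 m, y -4116135 m; P3: x -6282839 m, y -4097233 m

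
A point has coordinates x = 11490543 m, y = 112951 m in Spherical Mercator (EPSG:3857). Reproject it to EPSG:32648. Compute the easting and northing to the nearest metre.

Web Mercator inverse (R = 6378137 m) → φ = 1.01460307°, λ = 103.22130400°.
UTM 48N forward: E = 302074.504 m, N = 112198.655 m.

E 302075 m, N 112199 m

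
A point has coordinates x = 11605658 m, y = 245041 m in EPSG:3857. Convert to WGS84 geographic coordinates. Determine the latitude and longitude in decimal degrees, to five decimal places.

lat 2.20070°, lon 104.25540°

R = 6378137 m. λ = x/R = 104.25539964°.
φ = 2·arctan(exp(y/R)) − 90° = 2·arctan(1.03917) − 90° = 2.20069945°.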